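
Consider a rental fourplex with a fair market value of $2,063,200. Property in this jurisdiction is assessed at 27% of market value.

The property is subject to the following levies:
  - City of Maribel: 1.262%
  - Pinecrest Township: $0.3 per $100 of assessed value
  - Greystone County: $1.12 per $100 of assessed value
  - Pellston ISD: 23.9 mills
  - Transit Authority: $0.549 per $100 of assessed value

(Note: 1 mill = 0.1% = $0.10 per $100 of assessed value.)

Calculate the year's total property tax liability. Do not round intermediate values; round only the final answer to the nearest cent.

Assessed value = $2,063,200 × 0.27 = $557,064
City of Maribel: $557,064 × 0.01262 = $7,030.14768
Pinecrest Township: $557,064 × 0.003 = $1,671.192
Greystone County: $557,064 × 0.0112 = $6,239.1168
Pellston ISD: $557,064 × 0.0239 = $13,313.8296
Transit Authority: $557,064 × 0.00549 = $3,058.28136
Total = $31,312.56744

$31,312.57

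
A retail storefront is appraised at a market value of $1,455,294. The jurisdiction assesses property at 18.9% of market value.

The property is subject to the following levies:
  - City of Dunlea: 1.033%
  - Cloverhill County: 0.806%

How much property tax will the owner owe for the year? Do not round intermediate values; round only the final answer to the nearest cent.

Assessed value = $1,455,294 × 0.189 = $275,050.566
City of Dunlea: $275,050.566 × 0.01033 = $2,841.27234678
Cloverhill County: $275,050.566 × 0.00806 = $2,216.90756196
Total = $2,841.27234678 + $2,216.90756196 = $5,058.17990874

$5,058.18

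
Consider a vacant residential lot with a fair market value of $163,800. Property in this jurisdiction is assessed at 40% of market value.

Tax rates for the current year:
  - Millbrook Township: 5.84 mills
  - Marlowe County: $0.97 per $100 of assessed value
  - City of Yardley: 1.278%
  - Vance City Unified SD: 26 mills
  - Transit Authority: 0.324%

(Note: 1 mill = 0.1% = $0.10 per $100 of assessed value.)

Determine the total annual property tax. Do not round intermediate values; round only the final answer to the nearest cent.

$3,771.33

Assessed value = $163,800 × 0.4 = $65,520
Millbrook Township: $65,520 × 0.00584 = $382.6368
Marlowe County: $65,520 × 0.0097 = $635.544
City of Yardley: $65,520 × 0.01278 = $837.3456
Vance City Unified SD: $65,520 × 0.026 = $1,703.52
Transit Authority: $65,520 × 0.00324 = $212.2848
Total = $3,771.3312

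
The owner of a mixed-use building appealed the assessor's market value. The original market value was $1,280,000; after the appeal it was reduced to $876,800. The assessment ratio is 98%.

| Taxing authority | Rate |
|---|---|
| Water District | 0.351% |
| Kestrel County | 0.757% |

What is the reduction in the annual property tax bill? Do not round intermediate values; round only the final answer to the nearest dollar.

Old assessed value = $1,280,000 × 0.98 = $1,254,400
New assessed value = $876,800 × 0.98 = $859,264
Combined rate = 0.00351 + 0.00757 = 0.01108
Old tax = $1,254,400 × 0.01108 = $13,898.752
New tax = $859,264 × 0.01108 = $9,520.64512
Reduction = $13,898.752 − $9,520.64512 = $4,378.10688

$4,378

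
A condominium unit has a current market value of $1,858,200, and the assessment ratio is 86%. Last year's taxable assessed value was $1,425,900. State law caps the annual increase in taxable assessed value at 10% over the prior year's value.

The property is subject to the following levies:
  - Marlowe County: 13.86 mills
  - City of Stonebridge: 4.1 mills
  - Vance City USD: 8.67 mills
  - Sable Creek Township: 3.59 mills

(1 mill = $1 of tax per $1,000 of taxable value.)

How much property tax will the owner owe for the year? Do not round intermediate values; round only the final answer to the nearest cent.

Uncapped assessed value = $1,858,200 × 0.86 = $1,598,052
Cap limit = $1,425,900 × 1.1 = $1,568,490
Taxable assessed value = min($1,598,052, $1,568,490) = $1,568,490 (cap binds)
Marlowe County: $1,568,490 × 0.01386 = $21,739.2714
City of Stonebridge: $1,568,490 × 0.0041 = $6,430.809
Vance City USD: $1,568,490 × 0.00867 = $13,598.8083
Sable Creek Township: $1,568,490 × 0.00359 = $5,630.8791
Total = $47,399.7678

$47,399.77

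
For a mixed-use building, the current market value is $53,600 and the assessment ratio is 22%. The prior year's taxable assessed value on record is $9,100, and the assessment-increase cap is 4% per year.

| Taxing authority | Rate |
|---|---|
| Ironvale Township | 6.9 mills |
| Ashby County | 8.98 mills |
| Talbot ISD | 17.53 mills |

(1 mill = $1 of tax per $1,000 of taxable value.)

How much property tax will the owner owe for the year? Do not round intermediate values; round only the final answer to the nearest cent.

Uncapped assessed value = $53,600 × 0.22 = $11,792
Cap limit = $9,100 × 1.04 = $9,464
Taxable assessed value = min($11,792, $9,464) = $9,464 (cap binds)
Ironvale Township: $9,464 × 0.0069 = $65.3016
Ashby County: $9,464 × 0.00898 = $84.98672
Talbot ISD: $9,464 × 0.01753 = $165.90392
Total = $316.19224

$316.19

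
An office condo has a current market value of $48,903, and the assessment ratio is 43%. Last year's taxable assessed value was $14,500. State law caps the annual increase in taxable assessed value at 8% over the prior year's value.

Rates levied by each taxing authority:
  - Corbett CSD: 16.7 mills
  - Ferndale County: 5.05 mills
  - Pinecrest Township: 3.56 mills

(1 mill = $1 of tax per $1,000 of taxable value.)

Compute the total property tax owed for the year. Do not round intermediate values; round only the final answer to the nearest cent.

Uncapped assessed value = $48,903 × 0.43 = $21,028.29
Cap limit = $14,500 × 1.08 = $15,660
Taxable assessed value = min($21,028.29, $15,660) = $15,660 (cap binds)
Corbett CSD: $15,660 × 0.0167 = $261.522
Ferndale County: $15,660 × 0.00505 = $79.083
Pinecrest Township: $15,660 × 0.00356 = $55.7496
Total = $396.3546

$396.35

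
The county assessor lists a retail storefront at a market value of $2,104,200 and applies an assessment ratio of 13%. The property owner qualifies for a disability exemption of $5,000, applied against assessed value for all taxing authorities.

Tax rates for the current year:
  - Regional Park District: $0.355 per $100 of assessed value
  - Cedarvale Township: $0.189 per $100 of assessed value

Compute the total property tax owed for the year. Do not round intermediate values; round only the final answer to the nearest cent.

$1,460.89

Assessed value = $2,104,200 × 0.13 = $273,546
Taxable value = $273,546 − $5,000 = $268,546
Regional Park District: $268,546 × 0.00355 = $953.3383
Cedarvale Township: $268,546 × 0.00189 = $507.55194
Total = $953.3383 + $507.55194 = $1,460.89024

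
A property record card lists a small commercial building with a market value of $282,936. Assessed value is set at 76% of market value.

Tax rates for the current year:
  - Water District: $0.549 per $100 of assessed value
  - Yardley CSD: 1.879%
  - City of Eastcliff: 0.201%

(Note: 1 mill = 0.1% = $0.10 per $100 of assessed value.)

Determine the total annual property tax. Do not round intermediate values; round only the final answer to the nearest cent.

$5,653.17

Assessed value = $282,936 × 0.76 = $215,031.36
Water District: $215,031.36 × 0.00549 = $1,180.5221664
Yardley CSD: $215,031.36 × 0.01879 = $4,040.4392544
City of Eastcliff: $215,031.36 × 0.00201 = $432.2130336
Total = $5,653.1744544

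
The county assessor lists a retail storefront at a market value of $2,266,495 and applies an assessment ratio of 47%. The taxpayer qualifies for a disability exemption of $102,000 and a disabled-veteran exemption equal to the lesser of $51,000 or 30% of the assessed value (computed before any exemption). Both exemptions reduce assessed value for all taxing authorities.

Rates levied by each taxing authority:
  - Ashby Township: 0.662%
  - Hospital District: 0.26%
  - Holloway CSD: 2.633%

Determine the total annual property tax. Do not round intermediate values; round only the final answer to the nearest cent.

$32,430.58

Assessed value = $2,266,495 × 0.47 = $1,065,252.65
Disabled-veteran exemption = min($51,000, 30% × $1,065,252.65) = min($51,000, $319,575.795) = $51,000 (dollar cap binds)
Taxable value = $1,065,252.65 − $102,000 − $51,000 = $912,252.65
Ashby Township: $912,252.65 × 0.00662 = $6,039.112543
Hospital District: $912,252.65 × 0.0026 = $2,371.85689
Holloway CSD: $912,252.65 × 0.02633 = $24,019.6122745
Total = $32,430.5817075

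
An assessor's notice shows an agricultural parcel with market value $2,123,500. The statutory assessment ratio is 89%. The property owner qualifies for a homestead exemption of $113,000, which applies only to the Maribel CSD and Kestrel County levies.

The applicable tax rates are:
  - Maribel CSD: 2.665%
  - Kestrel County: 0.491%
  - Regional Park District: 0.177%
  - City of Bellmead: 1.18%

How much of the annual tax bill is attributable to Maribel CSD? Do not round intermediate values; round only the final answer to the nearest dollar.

$47,355

Assessed value = $2,123,500 × 0.89 = $1,889,915
Maribel CSD taxable value = $1,889,915 − $113,000 = $1,776,915
Maribel CSD levy = $1,776,915 × 0.02665 = $47,354.78475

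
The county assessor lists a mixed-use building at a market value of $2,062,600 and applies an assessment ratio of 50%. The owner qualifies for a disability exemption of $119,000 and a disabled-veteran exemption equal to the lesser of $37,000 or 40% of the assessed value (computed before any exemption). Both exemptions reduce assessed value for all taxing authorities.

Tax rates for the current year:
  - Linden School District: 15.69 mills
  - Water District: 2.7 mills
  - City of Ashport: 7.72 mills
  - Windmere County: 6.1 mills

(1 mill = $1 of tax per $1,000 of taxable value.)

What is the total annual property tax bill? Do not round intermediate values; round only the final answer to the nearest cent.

Assessed value = $2,062,600 × 0.5 = $1,031,300
Disabled-veteran exemption = min($37,000, 40% × $1,031,300) = min($37,000, $412,520) = $37,000 (dollar cap binds)
Taxable value = $1,031,300 − $119,000 − $37,000 = $875,300
Linden School District: $875,300 × 0.01569 = $13,733.457
Water District: $875,300 × 0.0027 = $2,363.31
City of Ashport: $875,300 × 0.00772 = $6,757.316
Windmere County: $875,300 × 0.0061 = $5,339.33
Total = $28,193.413

$28,193.41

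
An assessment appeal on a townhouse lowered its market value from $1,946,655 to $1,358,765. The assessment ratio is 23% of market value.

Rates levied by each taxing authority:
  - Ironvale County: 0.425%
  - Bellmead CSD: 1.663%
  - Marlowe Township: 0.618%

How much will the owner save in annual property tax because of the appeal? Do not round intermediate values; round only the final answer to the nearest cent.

$3,658.91

Old assessed value = $1,946,655 × 0.23 = $447,730.65
New assessed value = $1,358,765 × 0.23 = $312,515.95
Combined rate = 0.00425 + 0.01663 + 0.00618 = 0.02706
Old tax = $447,730.65 × 0.02706 = $12,115.591389
New tax = $312,515.95 × 0.02706 = $8,456.681607
Reduction = $12,115.591389 − $8,456.681607 = $3,658.909782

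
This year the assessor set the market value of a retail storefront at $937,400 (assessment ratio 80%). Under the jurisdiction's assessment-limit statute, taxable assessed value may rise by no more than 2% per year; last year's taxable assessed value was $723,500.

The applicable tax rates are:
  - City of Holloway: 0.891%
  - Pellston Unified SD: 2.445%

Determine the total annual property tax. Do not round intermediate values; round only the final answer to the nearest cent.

Uncapped assessed value = $937,400 × 0.8 = $749,920
Cap limit = $723,500 × 1.02 = $737,970
Taxable assessed value = min($749,920, $737,970) = $737,970 (cap binds)
City of Holloway: $737,970 × 0.00891 = $6,575.3127
Pellston Unified SD: $737,970 × 0.02445 = $18,043.3665
Total = $24,618.6792

$24,618.68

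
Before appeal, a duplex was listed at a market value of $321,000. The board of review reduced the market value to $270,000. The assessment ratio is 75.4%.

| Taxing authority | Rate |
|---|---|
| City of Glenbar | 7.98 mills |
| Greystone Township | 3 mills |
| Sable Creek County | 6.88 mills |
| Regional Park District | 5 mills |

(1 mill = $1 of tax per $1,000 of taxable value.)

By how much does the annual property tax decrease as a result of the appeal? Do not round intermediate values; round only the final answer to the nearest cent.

Old assessed value = $321,000 × 0.754 = $242,034
New assessed value = $270,000 × 0.754 = $203,580
Combined rate = 0.00798 + 0.003 + 0.00688 + 0.005 = 0.02286
Old tax = $242,034 × 0.02286 = $5,532.89724
New tax = $203,580 × 0.02286 = $4,653.8388
Reduction = $5,532.89724 − $4,653.8388 = $879.05844

$879.06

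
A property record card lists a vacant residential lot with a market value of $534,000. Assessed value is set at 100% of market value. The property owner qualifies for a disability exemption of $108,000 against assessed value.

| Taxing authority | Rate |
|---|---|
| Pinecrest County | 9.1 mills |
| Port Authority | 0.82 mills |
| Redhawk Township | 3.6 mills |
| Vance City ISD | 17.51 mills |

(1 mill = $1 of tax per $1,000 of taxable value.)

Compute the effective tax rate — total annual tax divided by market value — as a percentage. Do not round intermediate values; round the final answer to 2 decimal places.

Assessed value = $534,000 × 1 = $534,000
Taxable value = $534,000 − $108,000 = $426,000
Pinecrest County: $426,000 × 0.0091 = $3,876.6
Port Authority: $426,000 × 0.00082 = $349.32
Redhawk Township: $426,000 × 0.0036 = $1,533.6
Vance City ISD: $426,000 × 0.01751 = $7,459.26
Total tax = $13,218.78
Effective rate = $13,218.78 ÷ $534,000 = 2.48% of market value

2.48%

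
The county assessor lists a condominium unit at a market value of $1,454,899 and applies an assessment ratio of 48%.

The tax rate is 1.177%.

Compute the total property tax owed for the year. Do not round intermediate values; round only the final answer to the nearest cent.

$8,219.60

Assessed value = $1,454,899 × 0.48 = $698,351.52
Tax = $698,351.52 × 0.01177 = $8,219.5973904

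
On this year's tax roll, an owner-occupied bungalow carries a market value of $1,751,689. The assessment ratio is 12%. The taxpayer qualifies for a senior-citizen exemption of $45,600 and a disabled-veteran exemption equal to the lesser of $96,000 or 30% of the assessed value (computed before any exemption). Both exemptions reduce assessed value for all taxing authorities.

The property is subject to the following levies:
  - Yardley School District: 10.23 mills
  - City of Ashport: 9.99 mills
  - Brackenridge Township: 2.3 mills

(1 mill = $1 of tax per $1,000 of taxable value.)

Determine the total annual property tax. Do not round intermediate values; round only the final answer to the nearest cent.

Assessed value = $1,751,689 × 0.12 = $210,202.68
Disabled-veteran exemption = min($96,000, 30% × $210,202.68) = min($96,000, $63,060.804) = $63,060.804 (percentage binds)
Taxable value = $210,202.68 − $45,600 − $63,060.804 = $101,541.876
Yardley School District: $101,541.876 × 0.01023 = $1,038.77339148
City of Ashport: $101,541.876 × 0.00999 = $1,014.40334124
Brackenridge Township: $101,541.876 × 0.0023 = $233.5463148
Total = $2,286.72304752

$2,286.72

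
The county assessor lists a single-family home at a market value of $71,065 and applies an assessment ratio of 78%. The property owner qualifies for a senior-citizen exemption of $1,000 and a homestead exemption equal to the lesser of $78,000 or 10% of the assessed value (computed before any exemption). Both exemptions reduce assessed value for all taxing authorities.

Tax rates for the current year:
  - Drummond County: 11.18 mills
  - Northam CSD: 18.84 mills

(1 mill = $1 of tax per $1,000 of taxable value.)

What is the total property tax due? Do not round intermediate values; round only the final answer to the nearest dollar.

$1,468

Assessed value = $71,065 × 0.78 = $55,430.7
Homestead exemption = min($78,000, 10% × $55,430.7) = min($78,000, $5,543.07) = $5,543.07 (percentage binds)
Taxable value = $55,430.7 − $1,000 − $5,543.07 = $48,887.63
Drummond County: $48,887.63 × 0.01118 = $546.5637034
Northam CSD: $48,887.63 × 0.01884 = $921.0429492
Total = $1,467.6066526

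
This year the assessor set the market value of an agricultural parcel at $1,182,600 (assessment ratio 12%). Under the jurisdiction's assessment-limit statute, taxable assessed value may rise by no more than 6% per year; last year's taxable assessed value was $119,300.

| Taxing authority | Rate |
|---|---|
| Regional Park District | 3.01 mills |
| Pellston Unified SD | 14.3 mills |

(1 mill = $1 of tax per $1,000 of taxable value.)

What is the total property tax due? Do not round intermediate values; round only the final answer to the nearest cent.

Uncapped assessed value = $1,182,600 × 0.12 = $141,912
Cap limit = $119,300 × 1.06 = $126,458
Taxable assessed value = min($141,912, $126,458) = $126,458 (cap binds)
Regional Park District: $126,458 × 0.00301 = $380.63858
Pellston Unified SD: $126,458 × 0.0143 = $1,808.3494
Total = $2,188.98798

$2,188.99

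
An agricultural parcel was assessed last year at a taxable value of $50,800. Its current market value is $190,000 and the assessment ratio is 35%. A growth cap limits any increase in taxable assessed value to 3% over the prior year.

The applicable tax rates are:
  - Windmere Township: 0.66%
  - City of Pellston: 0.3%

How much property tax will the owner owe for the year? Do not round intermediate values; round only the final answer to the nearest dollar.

$502

Uncapped assessed value = $190,000 × 0.35 = $66,500
Cap limit = $50,800 × 1.03 = $52,324
Taxable assessed value = min($66,500, $52,324) = $52,324 (cap binds)
Windmere Township: $52,324 × 0.0066 = $345.3384
City of Pellston: $52,324 × 0.003 = $156.972
Total = $502.3104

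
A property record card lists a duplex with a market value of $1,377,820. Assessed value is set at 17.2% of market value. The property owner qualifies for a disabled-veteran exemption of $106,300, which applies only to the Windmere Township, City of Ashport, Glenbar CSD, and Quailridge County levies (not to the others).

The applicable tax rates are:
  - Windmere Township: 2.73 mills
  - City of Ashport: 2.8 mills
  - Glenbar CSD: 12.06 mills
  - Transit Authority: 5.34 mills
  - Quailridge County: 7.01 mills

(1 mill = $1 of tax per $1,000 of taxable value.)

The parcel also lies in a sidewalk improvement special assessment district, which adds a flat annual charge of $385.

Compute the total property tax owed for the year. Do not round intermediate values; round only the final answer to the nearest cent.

$4,865.35

Assessed value = $1,377,820 × 0.172 = $236,985.04
Windmere Township: ($236,985.04 − $106,300) × 0.00273 = $130,685.04 × 0.00273 = $356.7701592
City of Ashport: ($236,985.04 − $106,300) × 0.0028 = $130,685.04 × 0.0028 = $365.918112
Glenbar CSD: ($236,985.04 − $106,300) × 0.01206 = $130,685.04 × 0.01206 = $1,576.0615824
Transit Authority: $236,985.04 × 0.00534 = $1,265.5001136
Quailridge County: ($236,985.04 − $106,300) × 0.00701 = $130,685.04 × 0.00701 = $916.1021304
Levies subtotal = $4,480.3520976
Total = $4,480.3520976 + $385 = $4,865.3520976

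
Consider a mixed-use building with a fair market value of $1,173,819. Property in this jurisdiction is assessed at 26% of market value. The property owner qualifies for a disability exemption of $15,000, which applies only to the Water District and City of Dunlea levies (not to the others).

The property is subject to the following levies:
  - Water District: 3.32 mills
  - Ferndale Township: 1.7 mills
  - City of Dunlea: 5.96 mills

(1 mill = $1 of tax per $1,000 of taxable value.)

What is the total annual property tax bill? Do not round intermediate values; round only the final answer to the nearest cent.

Assessed value = $1,173,819 × 0.26 = $305,192.94
Water District: ($305,192.94 − $15,000) × 0.00332 = $290,192.94 × 0.00332 = $963.4405608
Ferndale Township: $305,192.94 × 0.0017 = $518.827998
City of Dunlea: ($305,192.94 − $15,000) × 0.00596 = $290,192.94 × 0.00596 = $1,729.5499224
Total = $3,211.8184812

$3,211.82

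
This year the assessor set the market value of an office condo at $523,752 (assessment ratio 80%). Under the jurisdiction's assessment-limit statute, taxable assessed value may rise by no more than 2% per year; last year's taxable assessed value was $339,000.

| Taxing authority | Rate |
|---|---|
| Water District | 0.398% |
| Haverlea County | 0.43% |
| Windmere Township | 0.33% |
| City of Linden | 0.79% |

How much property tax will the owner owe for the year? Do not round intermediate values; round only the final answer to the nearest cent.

$6,735.79

Uncapped assessed value = $523,752 × 0.8 = $419,001.6
Cap limit = $339,000 × 1.02 = $345,780
Taxable assessed value = min($419,001.6, $345,780) = $345,780 (cap binds)
Water District: $345,780 × 0.00398 = $1,376.2044
Haverlea County: $345,780 × 0.0043 = $1,486.854
Windmere Township: $345,780 × 0.0033 = $1,141.074
City of Linden: $345,780 × 0.0079 = $2,731.662
Total = $6,735.7944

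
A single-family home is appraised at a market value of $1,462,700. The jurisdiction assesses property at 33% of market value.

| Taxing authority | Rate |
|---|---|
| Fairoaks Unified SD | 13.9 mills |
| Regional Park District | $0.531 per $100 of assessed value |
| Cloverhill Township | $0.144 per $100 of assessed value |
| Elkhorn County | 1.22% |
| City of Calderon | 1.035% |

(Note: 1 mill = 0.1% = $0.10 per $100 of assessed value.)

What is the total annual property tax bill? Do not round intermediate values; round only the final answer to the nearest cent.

$20,852.25

Assessed value = $1,462,700 × 0.33 = $482,691
Fairoaks Unified SD: $482,691 × 0.0139 = $6,709.4049
Regional Park District: $482,691 × 0.00531 = $2,563.08921
Cloverhill Township: $482,691 × 0.00144 = $695.07504
Elkhorn County: $482,691 × 0.0122 = $5,888.8302
City of Calderon: $482,691 × 0.01035 = $4,995.85185
Total = $20,852.2512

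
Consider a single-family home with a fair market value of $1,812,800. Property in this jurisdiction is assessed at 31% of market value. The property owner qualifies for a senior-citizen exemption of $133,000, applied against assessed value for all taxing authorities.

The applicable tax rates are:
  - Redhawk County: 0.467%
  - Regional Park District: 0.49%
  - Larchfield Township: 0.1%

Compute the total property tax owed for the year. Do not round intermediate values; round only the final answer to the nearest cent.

Assessed value = $1,812,800 × 0.31 = $561,968
Taxable value = $561,968 − $133,000 = $428,968
Redhawk County: $428,968 × 0.00467 = $2,003.28056
Regional Park District: $428,968 × 0.0049 = $2,101.9432
Larchfield Township: $428,968 × 0.001 = $428.968
Total = $2,003.28056 + $2,101.9432 + $428.968 = $4,534.19176

$4,534.19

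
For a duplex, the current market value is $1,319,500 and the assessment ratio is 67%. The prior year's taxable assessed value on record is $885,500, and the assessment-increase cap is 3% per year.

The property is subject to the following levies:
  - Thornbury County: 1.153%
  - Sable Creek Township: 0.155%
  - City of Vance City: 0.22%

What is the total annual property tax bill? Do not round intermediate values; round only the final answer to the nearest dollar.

$13,509

Uncapped assessed value = $1,319,500 × 0.67 = $884,065
Cap limit = $885,500 × 1.03 = $912,065
Taxable assessed value = min($884,065, $912,065) = $884,065 (cap does not bind)
Thornbury County: $884,065 × 0.01153 = $10,193.26945
Sable Creek Township: $884,065 × 0.00155 = $1,370.30075
City of Vance City: $884,065 × 0.0022 = $1,944.943
Total = $13,508.5132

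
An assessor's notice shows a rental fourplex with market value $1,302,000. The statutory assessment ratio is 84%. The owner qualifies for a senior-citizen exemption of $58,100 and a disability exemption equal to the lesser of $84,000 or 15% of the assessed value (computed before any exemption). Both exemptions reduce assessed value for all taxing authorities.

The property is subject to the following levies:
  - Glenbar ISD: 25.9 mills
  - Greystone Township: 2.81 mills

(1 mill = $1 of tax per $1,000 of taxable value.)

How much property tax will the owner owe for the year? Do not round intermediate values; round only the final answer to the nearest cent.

Assessed value = $1,302,000 × 0.84 = $1,093,680
Disability exemption = min($84,000, 15% × $1,093,680) = min($84,000, $164,052) = $84,000 (dollar cap binds)
Taxable value = $1,093,680 − $58,100 − $84,000 = $951,580
Glenbar ISD: $951,580 × 0.0259 = $24,645.922
Greystone Township: $951,580 × 0.00281 = $2,673.9398
Total = $27,319.8618

$27,319.86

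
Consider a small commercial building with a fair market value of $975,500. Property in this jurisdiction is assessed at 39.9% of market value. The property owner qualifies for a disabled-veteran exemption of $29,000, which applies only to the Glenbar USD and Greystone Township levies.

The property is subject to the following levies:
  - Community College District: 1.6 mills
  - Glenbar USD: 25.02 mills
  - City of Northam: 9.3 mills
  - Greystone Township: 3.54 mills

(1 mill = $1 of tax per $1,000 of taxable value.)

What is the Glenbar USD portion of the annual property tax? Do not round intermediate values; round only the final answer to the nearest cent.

$9,012.82

Assessed value = $975,500 × 0.399 = $389,224.5
Glenbar USD taxable value = $389,224.5 − $29,000 = $360,224.5
Glenbar USD levy = $360,224.5 × 0.02502 = $9,012.81699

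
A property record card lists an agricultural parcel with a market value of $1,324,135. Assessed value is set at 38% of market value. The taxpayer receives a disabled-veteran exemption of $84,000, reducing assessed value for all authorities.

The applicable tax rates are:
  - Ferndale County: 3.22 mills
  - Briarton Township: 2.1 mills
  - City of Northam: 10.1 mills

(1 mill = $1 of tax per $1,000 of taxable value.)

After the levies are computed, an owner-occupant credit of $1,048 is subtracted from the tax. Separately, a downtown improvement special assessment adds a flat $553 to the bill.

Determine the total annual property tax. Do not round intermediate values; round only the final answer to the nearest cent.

$5,968.62

Assessed value = $1,324,135 × 0.38 = $503,171.3
Taxable value = $503,171.3 − $84,000 = $419,171.3
Ferndale County: $419,171.3 × 0.00322 = $1,349.731586
Briarton Township: $419,171.3 × 0.0021 = $880.25973
City of Northam: $419,171.3 × 0.0101 = $4,233.63013
Levies subtotal = $6,463.621446
After credit = $6,463.621446 − $1,048 = $5,415.621446
Total = $5,415.621446 + $553 = $5,968.621446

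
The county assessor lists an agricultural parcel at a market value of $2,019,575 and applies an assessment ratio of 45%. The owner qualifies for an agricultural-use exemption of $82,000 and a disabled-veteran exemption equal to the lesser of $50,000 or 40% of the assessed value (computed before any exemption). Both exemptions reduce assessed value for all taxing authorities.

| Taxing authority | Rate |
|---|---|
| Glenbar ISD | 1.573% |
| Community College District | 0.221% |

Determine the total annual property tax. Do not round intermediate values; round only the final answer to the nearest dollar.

$13,936

Assessed value = $2,019,575 × 0.45 = $908,808.75
Disabled-veteran exemption = min($50,000, 40% × $908,808.75) = min($50,000, $363,523.5) = $50,000 (dollar cap binds)
Taxable value = $908,808.75 − $82,000 − $50,000 = $776,808.75
Glenbar ISD: $776,808.75 × 0.01573 = $12,219.2016375
Community College District: $776,808.75 × 0.00221 = $1,716.7473375
Total = $13,935.948975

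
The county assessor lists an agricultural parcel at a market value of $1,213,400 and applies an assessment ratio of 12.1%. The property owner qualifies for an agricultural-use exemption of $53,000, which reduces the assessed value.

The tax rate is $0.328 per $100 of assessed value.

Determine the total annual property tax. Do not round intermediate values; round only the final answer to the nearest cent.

$307.73

Assessed value = $1,213,400 × 0.121 = $146,821.4
Taxable value = $146,821.4 − $53,000 = $93,821.4
Tax = $93,821.4 × 0.00328 = $307.734192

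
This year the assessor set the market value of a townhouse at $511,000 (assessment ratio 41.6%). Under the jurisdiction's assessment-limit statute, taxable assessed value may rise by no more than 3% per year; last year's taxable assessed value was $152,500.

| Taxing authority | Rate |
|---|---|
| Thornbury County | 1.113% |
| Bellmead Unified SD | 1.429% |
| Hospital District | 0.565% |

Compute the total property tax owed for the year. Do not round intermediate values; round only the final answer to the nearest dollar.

Uncapped assessed value = $511,000 × 0.416 = $212,576
Cap limit = $152,500 × 1.03 = $157,075
Taxable assessed value = min($212,576, $157,075) = $157,075 (cap binds)
Thornbury County: $157,075 × 0.01113 = $1,748.24475
Bellmead Unified SD: $157,075 × 0.01429 = $2,244.60175
Hospital District: $157,075 × 0.00565 = $887.47375
Total = $4,880.32025

$4,880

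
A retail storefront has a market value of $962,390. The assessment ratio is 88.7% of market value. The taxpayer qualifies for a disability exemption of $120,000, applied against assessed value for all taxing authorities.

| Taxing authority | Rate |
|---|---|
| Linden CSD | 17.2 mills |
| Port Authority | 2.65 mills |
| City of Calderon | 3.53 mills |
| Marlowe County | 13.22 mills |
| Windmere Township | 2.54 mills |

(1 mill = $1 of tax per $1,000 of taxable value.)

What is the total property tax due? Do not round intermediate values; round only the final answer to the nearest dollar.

Assessed value = $962,390 × 0.887 = $853,639.93
Taxable value = $853,639.93 − $120,000 = $733,639.93
Linden CSD: $733,639.93 × 0.0172 = $12,618.606796
Port Authority: $733,639.93 × 0.00265 = $1,944.1458145
City of Calderon: $733,639.93 × 0.00353 = $2,589.7489529
Marlowe County: $733,639.93 × 0.01322 = $9,698.7198746
Windmere Township: $733,639.93 × 0.00254 = $1,863.4454222
Total = $12,618.606796 + $1,944.1458145 + $2,589.7489529 + $9,698.7198746 + $1,863.4454222 = $28,714.6668602

$28,715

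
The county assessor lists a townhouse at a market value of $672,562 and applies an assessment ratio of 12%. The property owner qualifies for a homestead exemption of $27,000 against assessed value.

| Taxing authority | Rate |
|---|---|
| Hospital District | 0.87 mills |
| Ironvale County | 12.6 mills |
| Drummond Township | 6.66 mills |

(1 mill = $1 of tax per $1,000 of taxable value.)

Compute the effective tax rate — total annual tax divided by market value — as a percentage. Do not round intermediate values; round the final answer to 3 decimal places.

Assessed value = $672,562 × 0.12 = $80,707.44
Taxable value = $80,707.44 − $27,000 = $53,707.44
Hospital District: $53,707.44 × 0.00087 = $46.7254728
Ironvale County: $53,707.44 × 0.0126 = $676.713744
Drummond Township: $53,707.44 × 0.00666 = $357.6915504
Total tax = $1,081.1307672
Effective rate = $1,081.1307672 ÷ $672,562 = 0.161% of market value

0.161%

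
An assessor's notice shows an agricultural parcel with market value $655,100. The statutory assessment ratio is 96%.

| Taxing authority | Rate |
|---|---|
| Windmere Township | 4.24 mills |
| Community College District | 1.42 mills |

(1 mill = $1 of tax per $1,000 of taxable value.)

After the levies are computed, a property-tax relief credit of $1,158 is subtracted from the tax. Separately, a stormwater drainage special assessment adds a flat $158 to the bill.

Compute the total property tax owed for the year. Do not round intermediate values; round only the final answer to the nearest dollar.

Assessed value = $655,100 × 0.96 = $628,896
Windmere Township: $628,896 × 0.00424 = $2,666.51904
Community College District: $628,896 × 0.00142 = $893.03232
Levies subtotal = $3,559.55136
After credit = $3,559.55136 − $1,158 = $2,401.55136
Total = $2,401.55136 + $158 = $2,559.55136

$2,560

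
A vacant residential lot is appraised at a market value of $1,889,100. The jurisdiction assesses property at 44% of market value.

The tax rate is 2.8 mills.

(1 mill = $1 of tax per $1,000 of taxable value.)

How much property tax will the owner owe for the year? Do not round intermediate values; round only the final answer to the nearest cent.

$2,327.37

Assessed value = $1,889,100 × 0.44 = $831,204
Tax = $831,204 × 0.0028 = $2,327.3712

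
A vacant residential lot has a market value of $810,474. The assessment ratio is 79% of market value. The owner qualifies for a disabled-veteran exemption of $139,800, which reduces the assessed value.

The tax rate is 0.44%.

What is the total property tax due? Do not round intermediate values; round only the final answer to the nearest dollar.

Assessed value = $810,474 × 0.79 = $640,274.46
Taxable value = $640,274.46 − $139,800 = $500,474.46
Tax = $500,474.46 × 0.0044 = $2,202.087624

$2,202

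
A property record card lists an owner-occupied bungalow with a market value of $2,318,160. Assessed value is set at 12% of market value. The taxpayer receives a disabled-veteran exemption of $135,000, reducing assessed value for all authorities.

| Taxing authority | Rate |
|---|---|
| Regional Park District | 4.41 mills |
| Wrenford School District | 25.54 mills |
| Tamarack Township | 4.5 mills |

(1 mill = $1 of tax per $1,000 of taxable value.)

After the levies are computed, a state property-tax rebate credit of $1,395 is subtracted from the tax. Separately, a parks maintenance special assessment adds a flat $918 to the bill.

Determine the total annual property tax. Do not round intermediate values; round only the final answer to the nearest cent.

Assessed value = $2,318,160 × 0.12 = $278,179.2
Taxable value = $278,179.2 − $135,000 = $143,179.2
Regional Park District: $143,179.2 × 0.00441 = $631.420272
Wrenford School District: $143,179.2 × 0.02554 = $3,656.796768
Tamarack Township: $143,179.2 × 0.0045 = $644.3064
Levies subtotal = $4,932.52344
After credit = $4,932.52344 − $1,395 = $3,537.52344
Total = $3,537.52344 + $918 = $4,455.52344

$4,455.52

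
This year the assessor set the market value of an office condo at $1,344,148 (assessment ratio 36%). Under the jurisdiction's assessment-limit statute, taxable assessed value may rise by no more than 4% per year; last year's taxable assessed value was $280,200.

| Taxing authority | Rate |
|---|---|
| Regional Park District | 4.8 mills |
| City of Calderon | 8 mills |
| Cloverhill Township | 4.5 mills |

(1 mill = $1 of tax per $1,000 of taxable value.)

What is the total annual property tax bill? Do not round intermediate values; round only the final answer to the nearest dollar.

Uncapped assessed value = $1,344,148 × 0.36 = $483,893.28
Cap limit = $280,200 × 1.04 = $291,408
Taxable assessed value = min($483,893.28, $291,408) = $291,408 (cap binds)
Regional Park District: $291,408 × 0.0048 = $1,398.7584
City of Calderon: $291,408 × 0.008 = $2,331.264
Cloverhill Township: $291,408 × 0.0045 = $1,311.336
Total = $5,041.3584

$5,041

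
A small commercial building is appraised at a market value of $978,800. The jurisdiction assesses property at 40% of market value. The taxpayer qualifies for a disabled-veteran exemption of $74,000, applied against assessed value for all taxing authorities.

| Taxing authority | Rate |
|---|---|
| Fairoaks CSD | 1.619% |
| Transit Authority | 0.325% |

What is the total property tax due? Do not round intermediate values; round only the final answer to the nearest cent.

Assessed value = $978,800 × 0.4 = $391,520
Taxable value = $391,520 − $74,000 = $317,520
Fairoaks CSD: $317,520 × 0.01619 = $5,140.6488
Transit Authority: $317,520 × 0.00325 = $1,031.94
Total = $5,140.6488 + $1,031.94 = $6,172.5888

$6,172.59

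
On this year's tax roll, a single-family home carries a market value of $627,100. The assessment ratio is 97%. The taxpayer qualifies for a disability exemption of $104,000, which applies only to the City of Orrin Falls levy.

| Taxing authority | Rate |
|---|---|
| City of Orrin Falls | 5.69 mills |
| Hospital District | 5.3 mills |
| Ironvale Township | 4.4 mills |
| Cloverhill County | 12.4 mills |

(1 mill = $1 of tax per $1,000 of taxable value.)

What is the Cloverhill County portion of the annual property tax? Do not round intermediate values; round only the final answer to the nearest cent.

$7,542.76

Assessed value = $627,100 × 0.97 = $608,287
Cloverhill County taxable value = $608,287 (exemption does not apply)
Cloverhill County levy = $608,287 × 0.0124 = $7,542.7588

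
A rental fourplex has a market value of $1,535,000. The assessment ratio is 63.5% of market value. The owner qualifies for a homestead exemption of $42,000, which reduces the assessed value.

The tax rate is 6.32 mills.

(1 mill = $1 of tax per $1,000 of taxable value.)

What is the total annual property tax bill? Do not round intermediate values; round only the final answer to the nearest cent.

Assessed value = $1,535,000 × 0.635 = $974,725
Taxable value = $974,725 − $42,000 = $932,725
Tax = $932,725 × 0.00632 = $5,894.822

$5,894.82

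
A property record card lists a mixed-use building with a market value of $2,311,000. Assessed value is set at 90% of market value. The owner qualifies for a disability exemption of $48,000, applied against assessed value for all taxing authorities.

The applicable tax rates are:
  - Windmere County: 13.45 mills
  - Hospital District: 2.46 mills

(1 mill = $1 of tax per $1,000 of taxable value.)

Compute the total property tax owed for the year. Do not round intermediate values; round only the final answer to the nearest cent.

$32,327.53

Assessed value = $2,311,000 × 0.9 = $2,079,900
Taxable value = $2,079,900 − $48,000 = $2,031,900
Windmere County: $2,031,900 × 0.01345 = $27,329.055
Hospital District: $2,031,900 × 0.00246 = $4,998.474
Total = $27,329.055 + $4,998.474 = $32,327.529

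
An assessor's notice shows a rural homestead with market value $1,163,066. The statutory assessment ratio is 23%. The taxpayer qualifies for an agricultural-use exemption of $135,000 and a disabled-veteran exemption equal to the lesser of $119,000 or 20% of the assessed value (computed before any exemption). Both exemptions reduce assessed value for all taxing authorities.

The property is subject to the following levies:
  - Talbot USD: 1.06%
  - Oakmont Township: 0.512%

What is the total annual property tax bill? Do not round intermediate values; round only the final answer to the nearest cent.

$1,241.95

Assessed value = $1,163,066 × 0.23 = $267,505.18
Disabled-veteran exemption = min($119,000, 20% × $267,505.18) = min($119,000, $53,501.036) = $53,501.036 (percentage binds)
Taxable value = $267,505.18 − $135,000 − $53,501.036 = $79,004.144
Talbot USD: $79,004.144 × 0.0106 = $837.4439264
Oakmont Township: $79,004.144 × 0.00512 = $404.50121728
Total = $1,241.94514368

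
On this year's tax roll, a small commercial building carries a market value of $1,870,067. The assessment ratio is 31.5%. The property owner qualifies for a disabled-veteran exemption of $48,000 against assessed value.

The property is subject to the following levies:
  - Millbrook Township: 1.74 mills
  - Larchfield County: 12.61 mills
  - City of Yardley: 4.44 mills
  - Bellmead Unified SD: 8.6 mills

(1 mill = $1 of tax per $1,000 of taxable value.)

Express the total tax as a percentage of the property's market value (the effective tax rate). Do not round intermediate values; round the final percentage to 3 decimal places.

0.792%

Assessed value = $1,870,067 × 0.315 = $589,071.105
Taxable value = $589,071.105 − $48,000 = $541,071.105
Millbrook Township: $541,071.105 × 0.00174 = $941.4637227
Larchfield County: $541,071.105 × 0.01261 = $6,822.90663405
City of Yardley: $541,071.105 × 0.00444 = $2,402.3557062
Bellmead Unified SD: $541,071.105 × 0.0086 = $4,653.211503
Total tax = $14,819.93756595
Effective rate = $14,819.93756595 ÷ $1,870,067 = 0.792% of market value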